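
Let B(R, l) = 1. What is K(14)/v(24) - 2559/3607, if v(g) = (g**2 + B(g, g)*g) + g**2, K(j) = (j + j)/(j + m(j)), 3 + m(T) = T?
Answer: -2683343/3787350 ≈ -0.70850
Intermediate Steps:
m(T) = -3 + T
K(j) = 2*j/(-3 + 2*j) (K(j) = (j + j)/(j + (-3 + j)) = (2*j)/(-3 + 2*j) = 2*j/(-3 + 2*j))
v(g) = g + 2*g**2 (v(g) = (g**2 + 1*g) + g**2 = (g**2 + g) + g**2 = (g + g**2) + g**2 = g + 2*g**2)
K(14)/v(24) - 2559/3607 = (2*14/(-3 + 2*14))/((24*(1 + 2*24))) - 2559/3607 = (2*14/(-3 + 28))/((24*(1 + 48))) - 2559*1/3607 = (2*14/25)/((24*49)) - 2559/3607 = (2*14*(1/25))/1176 - 2559/3607 = (28/25)*(1/1176) - 2559/3607 = 1/1050 - 2559/3607 = -2683343/3787350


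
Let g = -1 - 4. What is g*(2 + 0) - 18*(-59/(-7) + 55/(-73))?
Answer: -75706/511 ≈ -148.15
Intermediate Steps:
g = -5
g*(2 + 0) - 18*(-59/(-7) + 55/(-73)) = -5*(2 + 0) - 18*(-59/(-7) + 55/(-73)) = -5*2 - 18*(-59*(-1/7) + 55*(-1/73)) = -10 - 18*(59/7 - 55/73) = -10 - 18*3922/511 = -10 - 70596/511 = -75706/511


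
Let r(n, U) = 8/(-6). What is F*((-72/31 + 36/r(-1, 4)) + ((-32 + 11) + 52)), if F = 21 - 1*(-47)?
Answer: 3536/31 ≈ 114.06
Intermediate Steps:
r(n, U) = -4/3 (r(n, U) = 8*(-⅙) = -4/3)
F = 68 (F = 21 + 47 = 68)
F*((-72/31 + 36/r(-1, 4)) + ((-32 + 11) + 52)) = 68*((-72/31 + 36/(-4/3)) + ((-32 + 11) + 52)) = 68*((-72*1/31 + 36*(-¾)) + (-21 + 52)) = 68*((-72/31 - 27) + 31) = 68*(-909/31 + 31) = 68*(52/31) = 3536/31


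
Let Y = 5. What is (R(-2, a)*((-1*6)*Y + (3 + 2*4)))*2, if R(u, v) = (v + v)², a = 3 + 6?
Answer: -12312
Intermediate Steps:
a = 9
R(u, v) = 4*v² (R(u, v) = (2*v)² = 4*v²)
(R(-2, a)*((-1*6)*Y + (3 + 2*4)))*2 = ((4*9²)*(-1*6*5 + (3 + 2*4)))*2 = ((4*81)*(-6*5 + (3 + 8)))*2 = (324*(-30 + 11))*2 = (324*(-19))*2 = -6156*2 = -12312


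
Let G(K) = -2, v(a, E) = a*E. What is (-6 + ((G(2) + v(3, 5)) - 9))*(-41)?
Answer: 82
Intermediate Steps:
v(a, E) = E*a
(-6 + ((G(2) + v(3, 5)) - 9))*(-41) = (-6 + ((-2 + 5*3) - 9))*(-41) = (-6 + ((-2 + 15) - 9))*(-41) = (-6 + (13 - 9))*(-41) = (-6 + 4)*(-41) = -2*(-41) = 82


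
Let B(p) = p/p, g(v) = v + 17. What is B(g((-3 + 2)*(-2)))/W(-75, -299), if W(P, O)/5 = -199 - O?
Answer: 1/500 ≈ 0.0020000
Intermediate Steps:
W(P, O) = -995 - 5*O (W(P, O) = 5*(-199 - O) = -995 - 5*O)
g(v) = 17 + v
B(p) = 1
B(g((-3 + 2)*(-2)))/W(-75, -299) = 1/(-995 - 5*(-299)) = 1/(-995 + 1495) = 1/500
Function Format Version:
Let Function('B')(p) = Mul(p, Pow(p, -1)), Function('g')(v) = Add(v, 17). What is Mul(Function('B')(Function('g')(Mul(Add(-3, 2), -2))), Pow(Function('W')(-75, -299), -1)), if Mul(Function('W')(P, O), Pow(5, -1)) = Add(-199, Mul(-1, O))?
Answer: Rational(1, 500) ≈ 0.0020000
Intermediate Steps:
Function('W')(P, O) = Add(-995, Mul(-5, O)) (Function('W')(P, O) = Mul(5, Add(-199, Mul(-1, O))) = Add(-995, Mul(-5, O)))
Function('g')(v) = Add(17, v)
Function('B')(p) = 1
Mul(Function('B')(Function('g')(Mul(Add(-3, 2), -2))), Pow(Function('W')(-75, -299), -1)) = Mul(1, Pow(Add(-995, Mul(-5, -299)), -1)) = Mul(1, Pow(Add(-995, 1495), -1)) = Mul(1, Pow(500, -1)) = Mul(1, Rational(1, 500)) = Rational(1, 500)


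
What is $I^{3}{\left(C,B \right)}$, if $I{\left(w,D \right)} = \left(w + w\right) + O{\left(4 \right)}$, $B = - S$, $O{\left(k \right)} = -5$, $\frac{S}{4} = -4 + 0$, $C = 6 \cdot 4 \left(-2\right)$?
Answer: $-1030301$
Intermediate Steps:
$C = -48$ ($C = 24 \left(-2\right) = -48$)
$S = -16$ ($S = 4 \left(-4 + 0\right) = 4 \left(-4\right) = -16$)
$B = 16$ ($B = \left(-1\right) \left(-16\right) = 16$)
$I{\left(w,D \right)} = -5 + 2 w$ ($I{\left(w,D \right)} = \left(w + w\right) - 5 = 2 w - 5 = -5 + 2 w$)
$I^{3}{\left(C,B \right)} = \left(-5 + 2 \left(-48\right)\right)^{3} = \left(-5 - 96\right)^{3} = \left(-101\right)^{3} = -1030301$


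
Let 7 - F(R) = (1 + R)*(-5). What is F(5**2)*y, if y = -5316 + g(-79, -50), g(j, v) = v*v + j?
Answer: -396615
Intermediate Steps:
g(j, v) = j + v**2 (g(j, v) = v**2 + j = j + v**2)
F(R) = 12 + 5*R (F(R) = 7 - (1 + R)*(-5) = 7 - (-5 - 5*R) = 7 + (5 + 5*R) = 12 + 5*R)
y = -2895 (y = -5316 + (-79 + (-50)**2) = -5316 + (-79 + 2500) = -5316 + 2421 = -2895)
F(5**2)*y = (12 + 5*5**2)*(-2895) = (12 + 5*25)*(-2895) = (12 + 125)*(-2895) = 137*(-2895) = -396615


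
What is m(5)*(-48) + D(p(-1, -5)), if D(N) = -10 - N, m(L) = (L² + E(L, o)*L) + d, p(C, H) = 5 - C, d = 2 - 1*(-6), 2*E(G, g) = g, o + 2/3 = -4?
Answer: -1040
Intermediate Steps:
o = -14/3 (o = -⅔ - 4 = -14/3 ≈ -4.6667)
E(G, g) = g/2
d = 8 (d = 2 + 6 = 8)
m(L) = 8 + L² - 7*L/3 (m(L) = (L² + ((½)*(-14/3))*L) + 8 = (L² - 7*L/3) + 8 = 8 + L² - 7*L/3)
m(5)*(-48) + D(p(-1, -5)) = (8 + 5² - 7/3*5)*(-48) + (-10 - (5 - 1*(-1))) = (8 + 25 - 35/3)*(-48) + (-10 - (5 + 1)) = (64/3)*(-48) + (-10 - 1*6) = -1024 + (-10 - 6) = -1024 - 16 = -1040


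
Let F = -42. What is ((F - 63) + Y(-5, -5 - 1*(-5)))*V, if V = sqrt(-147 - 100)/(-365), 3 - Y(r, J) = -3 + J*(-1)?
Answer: 99*I*sqrt(247)/365 ≈ 4.2628*I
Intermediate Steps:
Y(r, J) = 6 + J (Y(r, J) = 3 - (-3 + J*(-1)) = 3 - (-3 - J) = 3 + (3 + J) = 6 + J)
V = -I*sqrt(247)/365 (V = sqrt(-247)*(-1/365) = (I*sqrt(247))*(-1/365) = -I*sqrt(247)/365 ≈ -0.043058*I)
((F - 63) + Y(-5, -5 - 1*(-5)))*V = ((-42 - 63) + (6 + (-5 - 1*(-5))))*(-I*sqrt(247)/365) = (-105 + (6 + (-5 + 5)))*(-I*sqrt(247)/365) = (-105 + (6 + 0))*(-I*sqrt(247)/365) = (-105 + 6)*(-I*sqrt(247)/365) = -(-99)*I*sqrt(247)/365 = 99*I*sqrt(247)/365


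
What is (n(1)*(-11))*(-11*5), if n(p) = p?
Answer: 605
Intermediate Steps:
(n(1)*(-11))*(-11*5) = (1*(-11))*(-11*5) = -11*(-55) = 605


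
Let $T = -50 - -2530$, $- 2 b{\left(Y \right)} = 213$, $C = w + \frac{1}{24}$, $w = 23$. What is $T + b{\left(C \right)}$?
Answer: $\frac{4747}{2} \approx 2373.5$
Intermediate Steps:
$C = \frac{553}{24}$ ($C = 23 + \frac{1}{24} = \frac{553}{24} \approx 23.042$)
$b{\left(Y \right)} = - \frac{213}{2}$ ($b{\left(Y \right)} = \left(- \frac{1}{2}\right) 213 = - \frac{213}{2}$)
$T = 2480$ ($T = -50 + 2530 = 2480$)
$T + b{\left(C \right)} = 2480 - \frac{213}{2} = \frac{4747}{2}$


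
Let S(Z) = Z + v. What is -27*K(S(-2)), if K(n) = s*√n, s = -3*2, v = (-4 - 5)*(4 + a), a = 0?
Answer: 162*I*√38 ≈ 998.63*I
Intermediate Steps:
v = -36 (v = (-4 - 5)*(4 + 0) = -9*4 = -36)
s = -6
S(Z) = -36 + Z (S(Z) = Z - 36 = -36 + Z)
K(n) = -6*√n
-27*K(S(-2)) = -(-162)*√(-36 - 2) = -(-162)*√(-38) = -(-162)*I*√38 = 162*I*√38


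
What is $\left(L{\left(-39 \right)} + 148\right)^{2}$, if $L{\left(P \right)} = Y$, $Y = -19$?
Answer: $16641$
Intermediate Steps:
$L{\left(P \right)} = -19$
$\left(L{\left(-39 \right)} + 148\right)^{2} = \left(-19 + 148\right)^{2} = 129^{2} = 16641$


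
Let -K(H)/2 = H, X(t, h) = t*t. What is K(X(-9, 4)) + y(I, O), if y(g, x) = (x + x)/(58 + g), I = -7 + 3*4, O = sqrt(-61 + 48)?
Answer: -162 + 2*I*sqrt(13)/63 ≈ -162.0 + 0.11446*I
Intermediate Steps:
X(t, h) = t**2
K(H) = -2*H
O = I*sqrt(13) (O = sqrt(-13) = I*sqrt(13) ≈ 3.6056*I)
I = 5 (I = -7 + 12 = 5)
y(g, x) = 2*x/(58 + g) (y(g, x) = (2*x)/(58 + g) = 2*x/(58 + g))
K(X(-9, 4)) + y(I, O) = -2*(-9)**2 + 2*(I*sqrt(13))/(58 + 5) = -2*81 + 2*(I*sqrt(13))/63 = -162 + 2*(I*sqrt(13))*(1/63) = -162 + 2*I*sqrt(13)/63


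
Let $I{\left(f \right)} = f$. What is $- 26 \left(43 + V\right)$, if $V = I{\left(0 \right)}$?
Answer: $-1118$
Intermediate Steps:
$V = 0$
$- 26 \left(43 + V\right) = - 26 \left(43 + 0\right) = \left(-26\right) 43 = -1118$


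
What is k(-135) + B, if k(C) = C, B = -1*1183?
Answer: -1318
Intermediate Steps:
B = -1183
k(-135) + B = -135 - 1183 = -1318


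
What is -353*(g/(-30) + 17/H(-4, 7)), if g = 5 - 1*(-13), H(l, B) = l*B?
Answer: 59657/140 ≈ 426.12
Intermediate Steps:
H(l, B) = B*l
g = 18 (g = 5 + 13 = 18)
-353*(g/(-30) + 17/H(-4, 7)) = -353*(18/(-30) + 17/((7*(-4)))) = -353*(18*(-1/30) + 17/(-28)) = -353*(-⅗ + 17*(-1/28)) = -353*(-⅗ - 17/28) = -353*(-169/140) = 59657/140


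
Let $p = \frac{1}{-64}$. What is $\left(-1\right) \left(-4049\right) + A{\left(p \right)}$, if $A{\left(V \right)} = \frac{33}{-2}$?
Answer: $\frac{8065}{2} \approx 4032.5$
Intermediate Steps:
$p = - \frac{1}{64} \approx -0.015625$
$A{\left(V \right)} = - \frac{33}{2}$ ($A{\left(V \right)} = 33 \left(- \frac{1}{2}\right) = - \frac{33}{2}$)
$\left(-1\right) \left(-4049\right) + A{\left(p \right)} = \left(-1\right) \left(-4049\right) - \frac{33}{2} = 4049 - \frac{33}{2} = \frac{8065}{2}$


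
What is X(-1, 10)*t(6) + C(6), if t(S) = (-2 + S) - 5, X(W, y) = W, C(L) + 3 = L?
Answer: 4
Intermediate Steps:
C(L) = -3 + L
t(S) = -7 + S
X(-1, 10)*t(6) + C(6) = -(-7 + 6) + (-3 + 6) = -1*(-1) + 3 = 1 + 3 = 4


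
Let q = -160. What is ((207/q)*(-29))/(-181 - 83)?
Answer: -2001/14080 ≈ -0.14212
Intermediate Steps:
((207/q)*(-29))/(-181 - 83) = ((207/(-160))*(-29))/(-181 - 83) = ((207*(-1/160))*(-29))/(-264) = -207/160*(-29)*(-1/264) = (6003/160)*(-1/264) = -2001/14080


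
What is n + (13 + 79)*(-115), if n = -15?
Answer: -10595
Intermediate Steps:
n + (13 + 79)*(-115) = -15 + (13 + 79)*(-115) = -15 + 92*(-115) = -15 - 10580 = -10595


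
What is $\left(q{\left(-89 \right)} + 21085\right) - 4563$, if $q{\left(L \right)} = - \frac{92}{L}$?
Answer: $\frac{1470550}{89} \approx 16523.0$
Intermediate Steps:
$\left(q{\left(-89 \right)} + 21085\right) - 4563 = \left(- \frac{92}{-89} + 21085\right) - 4563 = \left(\left(-92\right) \left(- \frac{1}{89}\right) + 21085\right) - 4563 = \left(\frac{92}{89} + 21085\right) - 4563 = \frac{1876657}{89} - 4563 = \frac{1470550}{89}$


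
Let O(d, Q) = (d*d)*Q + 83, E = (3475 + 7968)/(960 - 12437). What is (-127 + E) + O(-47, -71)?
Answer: -1800557634/11477 ≈ -1.5688e+5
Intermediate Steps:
E = -11443/11477 (E = 11443/(-11477) = 11443*(-1/11477) = -11443/11477 ≈ -0.99704)
O(d, Q) = 83 + Q*d² (O(d, Q) = d²*Q + 83 = Q*d² + 83 = 83 + Q*d²)
(-127 + E) + O(-47, -71) = (-127 - 11443/11477) + (83 - 71*(-47)²) = -1469022/11477 + (83 - 71*2209) = -1469022/11477 + (83 - 156839) = -1469022/11477 - 156756 = -1800557634/11477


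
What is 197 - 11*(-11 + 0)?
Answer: 318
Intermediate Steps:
197 - 11*(-11 + 0) = 197 - 11*(-11) = 197 + 121 = 318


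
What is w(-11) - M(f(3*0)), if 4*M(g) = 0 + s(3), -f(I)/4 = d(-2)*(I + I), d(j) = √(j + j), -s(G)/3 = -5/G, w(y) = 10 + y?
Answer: -9/4 ≈ -2.2500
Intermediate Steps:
s(G) = 15/G (s(G) = -(-15)/G = 15/G)
d(j) = √2*√j (d(j) = √(2*j) = √2*√j)
f(I) = -16*I*I (f(I) = -4*√2*√(-2)*(I + I) = -4*√2*(I*√2)*2*I = -4*2*I*2*I = -16*I*I)
M(g) = 5/4 (M(g) = (0 + 15/3)/4 = (0 + 15*(⅓))/4 = (0 + 5)/4 = (¼)*5 = 5/4)
w(-11) - M(f(3*0)) = (10 - 11) - 1*5/4 = -1 - 5/4 = -9/4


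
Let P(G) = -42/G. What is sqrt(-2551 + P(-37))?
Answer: I*sqrt(3490765)/37 ≈ 50.496*I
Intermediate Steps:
sqrt(-2551 + P(-37)) = sqrt(-2551 - 42/(-37)) = sqrt(-2551 - 42*(-1/37)) = sqrt(-2551 + 42/37) = sqrt(-94345/37) = I*sqrt(3490765)/37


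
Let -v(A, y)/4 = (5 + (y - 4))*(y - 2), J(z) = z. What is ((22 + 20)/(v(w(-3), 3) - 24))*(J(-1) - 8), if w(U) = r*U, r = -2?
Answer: 189/20 ≈ 9.4500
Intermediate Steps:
w(U) = -2*U
v(A, y) = -4*(1 + y)*(-2 + y) (v(A, y) = -4*(5 + (y - 4))*(y - 2) = -4*(5 + (-4 + y))*(-2 + y) = -4*(1 + y)*(-2 + y))
((22 + 20)/(v(w(-3), 3) - 24))*(J(-1) - 8) = ((22 + 20)/((8 - 4*3² + 4*3) - 24))*(-1 - 8) = (42/((8 - 4*9 + 12) - 24))*(-9) = (42/((8 - 36 + 12) - 24))*(-9) = (42/(-16 - 24))*(-9) = (42/(-40))*(-9) = (42*(-1/40))*(-9) = -21/20*(-9) = 189/20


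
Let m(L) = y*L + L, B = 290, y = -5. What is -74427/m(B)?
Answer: 74427/1160 ≈ 64.161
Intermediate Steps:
m(L) = -4*L (m(L) = -5*L + L = -4*L)
-74427/m(B) = -74427/((-4*290)) = -74427/(-1160) = -74427*(-1/1160) = 74427/1160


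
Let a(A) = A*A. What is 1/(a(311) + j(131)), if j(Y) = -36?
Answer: 1/96685 ≈ 1.0343e-5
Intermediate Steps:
a(A) = A²
1/(a(311) + j(131)) = 1/(311² - 36) = 1/(96721 - 36) = 1/96685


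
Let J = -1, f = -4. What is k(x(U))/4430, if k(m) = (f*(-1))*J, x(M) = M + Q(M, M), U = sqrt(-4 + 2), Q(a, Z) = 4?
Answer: -2/2215 ≈ -0.00090293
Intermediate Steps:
U = I*sqrt(2) (U = sqrt(-2) = I*sqrt(2) ≈ 1.4142*I)
x(M) = 4 + M (x(M) = M + 4 = 4 + M)
k(m) = -4 (k(m) = -4*(-1)*(-1) = 4*(-1) = -4)
k(x(U))/4430 = -4/4430 = -4*1/4430 = -2/2215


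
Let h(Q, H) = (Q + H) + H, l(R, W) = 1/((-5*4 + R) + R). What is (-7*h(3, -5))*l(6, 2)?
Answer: -49/8 ≈ -6.1250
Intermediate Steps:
l(R, W) = 1/(-20 + 2*R) (l(R, W) = 1/((-20 + R) + R) = 1/(-20 + 2*R))
h(Q, H) = Q + 2*H (h(Q, H) = (H + Q) + H = Q + 2*H)
(-7*h(3, -5))*l(6, 2) = (-7*(3 + 2*(-5)))*(1/(2*(-10 + 6))) = (-7*(3 - 10))*((½)/(-4)) = (-7*(-7))*((½)*(-¼)) = 49*(-⅛) = -49/8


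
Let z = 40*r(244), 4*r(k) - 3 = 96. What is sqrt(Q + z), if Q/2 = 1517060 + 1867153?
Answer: 2*sqrt(1692354) ≈ 2601.8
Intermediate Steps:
r(k) = 99/4 (r(k) = 3/4 + (1/4)*96 = 3/4 + 24 = 99/4)
Q = 6768426 (Q = 2*(1517060 + 1867153) = 2*3384213 = 6768426)
z = 990 (z = 40*(99/4) = 990)
sqrt(Q + z) = sqrt(6768426 + 990) = sqrt(6769416) = 2*sqrt(1692354)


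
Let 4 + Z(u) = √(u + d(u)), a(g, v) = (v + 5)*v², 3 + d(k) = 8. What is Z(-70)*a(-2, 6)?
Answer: -1584 + 396*I*√65 ≈ -1584.0 + 3192.7*I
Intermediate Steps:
d(k) = 5 (d(k) = -3 + 8 = 5)
a(g, v) = v²*(5 + v) (a(g, v) = (5 + v)*v² = v²*(5 + v))
Z(u) = -4 + √(5 + u) (Z(u) = -4 + √(u + 5) = -4 + √(5 + u))
Z(-70)*a(-2, 6) = (-4 + √(5 - 70))*(6²*(5 + 6)) = (-4 + √(-65))*(36*11) = (-4 + I*√65)*396 = -1584 + 396*I*√65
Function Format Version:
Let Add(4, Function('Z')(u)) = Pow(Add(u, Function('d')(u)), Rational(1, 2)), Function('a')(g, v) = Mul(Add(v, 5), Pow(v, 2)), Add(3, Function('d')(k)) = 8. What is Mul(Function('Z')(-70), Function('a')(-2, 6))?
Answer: Add(-1584, Mul(396, I, Pow(65, Rational(1, 2)))) ≈ Add(-1584.0, Mul(3192.7, I))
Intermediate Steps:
Function('d')(k) = 5 (Function('d')(k) = Add(-3, 8) = 5)
Function('a')(g, v) = Mul(Pow(v, 2), Add(5, v)) (Function('a')(g, v) = Mul(Add(5, v), Pow(v, 2)) = Mul(Pow(v, 2), Add(5, v)))
Function('Z')(u) = Add(-4, Pow(Add(5, u), Rational(1, 2))) (Function('Z')(u) = Add(-4, Pow(Add(u, 5), Rational(1, 2))) = Add(-4, Pow(Add(5, u), Rational(1, 2))))
Mul(Function('Z')(-70), Function('a')(-2, 6)) = Mul(Add(-4, Pow(Add(5, -70), Rational(1, 2))), Mul(Pow(6, 2), Add(5, 6))) = Mul(Add(-4, Pow(-65, Rational(1, 2))), Mul(36, 11)) = Mul(Add(-4, Mul(I, Pow(65, Rational(1, 2)))), 396) = Add(-1584, Mul(396, I, Pow(65, Rational(1, 2))))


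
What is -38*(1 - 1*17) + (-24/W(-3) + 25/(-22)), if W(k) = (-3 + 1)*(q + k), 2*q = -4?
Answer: 66491/110 ≈ 604.46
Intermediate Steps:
q = -2 (q = (½)*(-4) = -2)
W(k) = 4 - 2*k (W(k) = (-3 + 1)*(-2 + k) = -2*(-2 + k) = 4 - 2*k)
-38*(1 - 1*17) + (-24/W(-3) + 25/(-22)) = -38*(1 - 1*17) + (-24/(4 - 2*(-3)) + 25/(-22)) = -38*(1 - 17) + (-24/(4 + 6) + 25*(-1/22)) = -38*(-16) + (-24/10 - 25/22) = 608 + (-24*⅒ - 25/22) = 608 + (-12/5 - 25/22) = 608 - 389/110 = 66491/110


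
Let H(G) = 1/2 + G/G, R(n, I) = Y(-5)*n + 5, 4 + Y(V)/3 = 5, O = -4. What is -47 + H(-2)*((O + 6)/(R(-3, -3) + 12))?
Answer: -373/8 ≈ -46.625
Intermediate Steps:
Y(V) = 3 (Y(V) = -12 + 3*5 = -12 + 15 = 3)
R(n, I) = 5 + 3*n (R(n, I) = 3*n + 5 = 5 + 3*n)
H(G) = 3/2 (H(G) = 1*(½) + 1 = ½ + 1 = 3/2)
-47 + H(-2)*((O + 6)/(R(-3, -3) + 12)) = -47 + 3*((-4 + 6)/((5 + 3*(-3)) + 12))/2 = -47 + 3*(2/((5 - 9) + 12))/2 = -47 + 3*(2/(-4 + 12))/2 = -47 + 3*(2/8)/2 = -47 + 3*(2*(⅛))/2 = -47 + (3/2)*(¼) = -47 + 3/8 = -373/8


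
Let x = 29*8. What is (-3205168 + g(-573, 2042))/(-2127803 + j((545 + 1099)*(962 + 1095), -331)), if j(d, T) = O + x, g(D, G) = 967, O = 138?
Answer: 41613/27629 ≈ 1.5061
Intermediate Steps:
x = 232
j(d, T) = 370 (j(d, T) = 138 + 232 = 370)
(-3205168 + g(-573, 2042))/(-2127803 + j((545 + 1099)*(962 + 1095), -331)) = (-3205168 + 967)/(-2127803 + 370) = -3204201/(-2127433) = -3204201*(-1/2127433) = 41613/27629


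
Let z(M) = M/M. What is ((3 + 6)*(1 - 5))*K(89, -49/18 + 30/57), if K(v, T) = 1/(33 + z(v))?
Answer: -18/17 ≈ -1.0588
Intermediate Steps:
z(M) = 1
K(v, T) = 1/34 (K(v, T) = 1/(33 + 1) = 1/34)
((3 + 6)*(1 - 5))*K(89, -49/18 + 30/57) = ((3 + 6)*(1 - 5))*(1/34) = (9*(-4))*(1/34) = -36*1/34 = -18/17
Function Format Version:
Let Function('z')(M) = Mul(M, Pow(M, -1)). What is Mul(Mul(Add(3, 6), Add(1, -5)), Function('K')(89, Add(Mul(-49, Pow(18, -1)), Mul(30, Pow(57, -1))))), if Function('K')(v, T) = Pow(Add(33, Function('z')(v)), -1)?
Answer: Rational(-18, 17) ≈ -1.0588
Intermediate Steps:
Function('z')(M) = 1
Function('K')(v, T) = Rational(1, 34) (Function('K')(v, T) = Pow(Add(33, 1), -1) = Pow(34, -1) = Rational(1, 34))
Mul(Mul(Add(3, 6), Add(1, -5)), Function('K')(89, Add(Mul(-49, Pow(18, -1)), Mul(30, Pow(57, -1))))) = Mul(Mul(Add(3, 6), Add(1, -5)), Rational(1, 34)) = Mul(Mul(9, -4), Rational(1, 34)) = Mul(-36, Rational(1, 34)) = Rational(-18, 17)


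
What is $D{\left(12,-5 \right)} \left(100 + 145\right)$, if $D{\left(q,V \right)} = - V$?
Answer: $1225$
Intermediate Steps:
$D{\left(12,-5 \right)} \left(100 + 145\right) = \left(-1\right) \left(-5\right) \left(100 + 145\right) = 5 \cdot 245 = 1225$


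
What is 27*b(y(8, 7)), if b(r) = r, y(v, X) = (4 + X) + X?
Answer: 486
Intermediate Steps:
y(v, X) = 4 + 2*X
27*b(y(8, 7)) = 27*(4 + 2*7) = 27*(4 + 14) = 27*18 = 486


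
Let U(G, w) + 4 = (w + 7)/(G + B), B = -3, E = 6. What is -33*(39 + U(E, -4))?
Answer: -1188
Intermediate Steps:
U(G, w) = -4 + (7 + w)/(-3 + G) (U(G, w) = -4 + (w + 7)/(G - 3) = -4 + (7 + w)/(-3 + G))
-33*(39 + U(E, -4)) = -33*(39 + (19 - 4 - 4*6)/(-3 + 6)) = -33*(39 + (19 - 4 - 24)/3) = -33*(39 + (⅓)*(-9)) = -33*(39 - 3) = -33*36 = -1188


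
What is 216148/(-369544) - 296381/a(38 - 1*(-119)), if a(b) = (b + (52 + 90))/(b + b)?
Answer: -8597793047787/27623414 ≈ -3.1125e+5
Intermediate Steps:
a(b) = (142 + b)/(2*b) (a(b) = (b + 142)/((2*b)) = (142 + b)*(1/(2*b)) = (142 + b)/(2*b))
216148/(-369544) - 296381/a(38 - 1*(-119)) = 216148/(-369544) - 296381*2*(38 - 1*(-119))/(142 + (38 - 1*(-119))) = 216148*(-1/369544) - 296381*2*(38 + 119)/(142 + (38 + 119)) = -54037/92386 - 296381*314/(142 + 157) = -54037/92386 - 296381/((½)*(1/157)*299) = -54037/92386 - 296381/299/314 = -54037/92386 - 296381*314/299 = -54037/92386 - 93063634/299 = -8597793047787/27623414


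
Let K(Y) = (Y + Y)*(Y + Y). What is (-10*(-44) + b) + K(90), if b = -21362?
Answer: 11478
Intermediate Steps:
K(Y) = 4*Y**2 (K(Y) = (2*Y)*(2*Y) = 4*Y**2)
(-10*(-44) + b) + K(90) = (-10*(-44) - 21362) + 4*90**2 = (440 - 21362) + 4*8100 = -20922 + 32400 = 11478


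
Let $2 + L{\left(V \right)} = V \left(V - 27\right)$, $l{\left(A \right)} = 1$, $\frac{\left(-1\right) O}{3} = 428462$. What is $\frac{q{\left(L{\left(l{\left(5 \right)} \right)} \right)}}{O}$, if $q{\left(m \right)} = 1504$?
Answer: $- \frac{752}{642693} \approx -0.0011701$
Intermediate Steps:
$O = -1285386$ ($O = \left(-3\right) 428462 = -1285386$)
$L{\left(V \right)} = -2 + V \left(-27 + V\right)$ ($L{\left(V \right)} = -2 + V \left(V - 27\right) = -2 + V \left(-27 + V\right)$)
$\frac{q{\left(L{\left(l{\left(5 \right)} \right)} \right)}}{O} = \frac{1504}{-1285386} = 1504 \left(- \frac{1}{1285386}\right) = - \frac{752}{642693}$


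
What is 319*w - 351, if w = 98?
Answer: 30911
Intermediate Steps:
319*w - 351 = 319*98 - 351 = 31262 - 351 = 30911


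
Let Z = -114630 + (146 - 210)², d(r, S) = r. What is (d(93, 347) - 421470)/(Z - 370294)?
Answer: 140459/160276 ≈ 0.87636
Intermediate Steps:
Z = -110534 (Z = -114630 + (-64)² = -114630 + 4096 = -110534)
(d(93, 347) - 421470)/(Z - 370294) = (93 - 421470)/(-110534 - 370294) = -421377/(-480828) = -421377*(-1/480828) = 140459/160276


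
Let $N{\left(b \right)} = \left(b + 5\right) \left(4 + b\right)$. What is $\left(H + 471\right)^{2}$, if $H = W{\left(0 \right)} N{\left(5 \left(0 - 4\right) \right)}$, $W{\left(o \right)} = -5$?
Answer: $531441$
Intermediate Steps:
$N{\left(b \right)} = \left(4 + b\right) \left(5 + b\right)$ ($N{\left(b \right)} = \left(5 + b\right) \left(4 + b\right) = \left(4 + b\right) \left(5 + b\right)$)
$H = -1200$ ($H = - 5 \left(20 + \left(5 \left(0 - 4\right)\right)^{2} + 9 \cdot 5 \left(0 - 4\right)\right) = - 5 \left(20 + \left(5 \left(-4\right)\right)^{2} + 9 \cdot 5 \left(-4\right)\right) = - 5 \left(20 + \left(-20\right)^{2} + 9 \left(-20\right)\right) = - 5 \left(20 + 400 - 180\right) = \left(-5\right) 240 = -1200$)
$\left(H + 471\right)^{2} = \left(-1200 + 471\right)^{2} = \left(-729\right)^{2} = 531441$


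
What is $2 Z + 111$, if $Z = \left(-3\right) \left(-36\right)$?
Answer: $327$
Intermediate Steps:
$Z = 108$
$2 Z + 111 = 2 \cdot 108 + 111 = 216 + 111 = 327$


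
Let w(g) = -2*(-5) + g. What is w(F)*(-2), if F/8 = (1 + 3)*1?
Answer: -84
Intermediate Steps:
F = 32 (F = 8*((1 + 3)*1) = 8*(4*1) = 8*4 = 32)
w(g) = 10 + g
w(F)*(-2) = (10 + 32)*(-2) = 42*(-2) = -84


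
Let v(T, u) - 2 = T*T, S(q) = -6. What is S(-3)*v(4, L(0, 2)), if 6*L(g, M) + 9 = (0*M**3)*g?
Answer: -108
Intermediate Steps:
L(g, M) = -3/2 (L(g, M) = -3/2 + ((0*M**3)*g)/6 = -3/2 + (0*g)/6 = -3/2 + (1/6)*0 = -3/2 + 0 = -3/2)
v(T, u) = 2 + T**2 (v(T, u) = 2 + T*T = 2 + T**2)
S(-3)*v(4, L(0, 2)) = -6*(2 + 4**2) = -6*(2 + 16) = -6*18 = -108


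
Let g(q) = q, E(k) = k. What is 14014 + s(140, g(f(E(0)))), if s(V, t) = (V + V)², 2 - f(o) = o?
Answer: 92414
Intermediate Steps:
f(o) = 2 - o
s(V, t) = 4*V² (s(V, t) = (2*V)² = 4*V²)
14014 + s(140, g(f(E(0)))) = 14014 + 4*140² = 14014 + 4*19600 = 14014 + 78400 = 92414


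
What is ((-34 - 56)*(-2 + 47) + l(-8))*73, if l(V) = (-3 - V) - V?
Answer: -294701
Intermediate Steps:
l(V) = -3 - 2*V
((-34 - 56)*(-2 + 47) + l(-8))*73 = ((-34 - 56)*(-2 + 47) + (-3 - 2*(-8)))*73 = (-90*45 + (-3 + 16))*73 = (-4050 + 13)*73 = -4037*73 = -294701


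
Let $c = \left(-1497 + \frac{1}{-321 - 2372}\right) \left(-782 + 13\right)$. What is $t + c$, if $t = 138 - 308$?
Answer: $\frac{3099705708}{2693} \approx 1.151 \cdot 10^{6}$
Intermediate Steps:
$t = -170$
$c = \frac{3100163518}{2693}$ ($c = \left(-1497 + \frac{1}{-2693}\right) \left(-769\right) = \left(-1497 - \frac{1}{2693}\right) \left(-769\right) = \left(- \frac{4031422}{2693}\right) \left(-769\right) = \frac{3100163518}{2693} \approx 1.1512 \cdot 10^{6}$)
$t + c = -170 + \frac{3100163518}{2693} = \frac{3099705708}{2693}$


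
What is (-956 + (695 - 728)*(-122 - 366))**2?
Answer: 229461904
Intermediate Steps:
(-956 + (695 - 728)*(-122 - 366))**2 = (-956 - 33*(-488))**2 = (-956 + 16104)**2 = 15148**2 = 229461904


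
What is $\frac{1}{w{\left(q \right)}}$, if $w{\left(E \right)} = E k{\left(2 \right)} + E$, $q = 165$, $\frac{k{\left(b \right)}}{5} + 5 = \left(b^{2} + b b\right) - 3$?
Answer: $\frac{1}{165} \approx 0.0060606$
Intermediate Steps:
$k{\left(b \right)} = -40 + 10 b^{2}$ ($k{\left(b \right)} = -25 + 5 \left(\left(b^{2} + b b\right) - 3\right) = -25 + 5 \left(\left(b^{2} + b^{2}\right) - 3\right) = -25 + 5 \left(2 b^{2} - 3\right) = -25 + 5 \left(-3 + 2 b^{2}\right) = -25 + \left(-15 + 10 b^{2}\right) = -40 + 10 b^{2}$)
$w{\left(E \right)} = E$ ($w{\left(E \right)} = E \left(-40 + 10 \cdot 2^{2}\right) + E = E \left(-40 + 10 \cdot 4\right) + E = E \left(-40 + 40\right) + E = E 0 + E = 0 + E = E$)
$\frac{1}{w{\left(q \right)}} = \frac{1}{165}$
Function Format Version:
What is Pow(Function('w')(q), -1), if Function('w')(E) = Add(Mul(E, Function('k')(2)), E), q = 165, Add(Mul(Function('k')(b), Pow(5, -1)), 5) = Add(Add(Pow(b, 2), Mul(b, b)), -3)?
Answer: Rational(1, 165) ≈ 0.0060606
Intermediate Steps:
Function('k')(b) = Add(-40, Mul(10, Pow(b, 2))) (Function('k')(b) = Add(-25, Mul(5, Add(Add(Pow(b, 2), Mul(b, b)), -3))) = Add(-25, Mul(5, Add(Add(Pow(b, 2), Pow(b, 2)), -3))) = Add(-25, Mul(5, Add(Mul(2, Pow(b, 2)), -3))) = Add(-25, Mul(5, Add(-3, Mul(2, Pow(b, 2))))) = Add(-25, Add(-15, Mul(10, Pow(b, 2)))) = Add(-40, Mul(10, Pow(b, 2))))
Function('w')(E) = E (Function('w')(E) = Add(Mul(E, Add(-40, Mul(10, Pow(2, 2)))), E) = Add(Mul(E, Add(-40, Mul(10, 4))), E) = Add(Mul(E, Add(-40, 40)), E) = Add(Mul(E, 0), E) = Add(0, E) = E)
Pow(Function('w')(q), -1) = Pow(165, -1) = Rational(1, 165)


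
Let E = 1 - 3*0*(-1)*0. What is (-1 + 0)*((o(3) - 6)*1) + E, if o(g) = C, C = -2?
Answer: 9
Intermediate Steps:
o(g) = -2
E = 1 (E = 1 - 0*0 = 1 - 3*0 = 1 + 0 = 1)
(-1 + 0)*((o(3) - 6)*1) + E = (-1 + 0)*((-2 - 6)*1) + 1 = -(-8) + 1 = -1*(-8) + 1 = 8 + 1 = 9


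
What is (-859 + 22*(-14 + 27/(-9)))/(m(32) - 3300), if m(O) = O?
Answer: 1233/3268 ≈ 0.37730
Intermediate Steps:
(-859 + 22*(-14 + 27/(-9)))/(m(32) - 3300) = (-859 + 22*(-14 + 27/(-9)))/(32 - 3300) = (-859 + 22*(-14 + 27*(-⅑)))/(-3268) = (-859 + 22*(-14 - 3))*(-1/3268) = (-859 + 22*(-17))*(-1/3268) = (-859 - 374)*(-1/3268) = -1233*(-1/3268) = 1233/3268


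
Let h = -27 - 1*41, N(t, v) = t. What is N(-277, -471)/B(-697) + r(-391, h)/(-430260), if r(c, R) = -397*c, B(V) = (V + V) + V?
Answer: -68465879/299891220 ≈ -0.22830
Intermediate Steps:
B(V) = 3*V (B(V) = 2*V + V = 3*V)
h = -68 (h = -27 - 41 = -68)
N(-277, -471)/B(-697) + r(-391, h)/(-430260) = -277/(3*(-697)) - 397*(-391)/(-430260) = -277/(-2091) + 155227*(-1/430260) = -277*(-1/2091) - 155227/430260 = 277/2091 - 155227/430260 = -68465879/299891220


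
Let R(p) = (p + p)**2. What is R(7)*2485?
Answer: 487060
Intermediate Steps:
R(p) = 4*p**2 (R(p) = (2*p)**2 = 4*p**2)
R(7)*2485 = (4*7**2)*2485 = (4*49)*2485 = 196*2485 = 487060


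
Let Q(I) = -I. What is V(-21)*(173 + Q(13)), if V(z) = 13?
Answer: 2080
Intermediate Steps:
V(-21)*(173 + Q(13)) = 13*(173 - 1*13) = 13*(173 - 13) = 13*160 = 2080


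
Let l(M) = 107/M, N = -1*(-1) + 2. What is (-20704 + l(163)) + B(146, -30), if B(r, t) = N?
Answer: -3374156/163 ≈ -20700.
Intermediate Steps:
N = 3 (N = 1 + 2 = 3)
B(r, t) = 3
(-20704 + l(163)) + B(146, -30) = (-20704 + 107/163) + 3 = -3374645/163 + 3 = -3374156/163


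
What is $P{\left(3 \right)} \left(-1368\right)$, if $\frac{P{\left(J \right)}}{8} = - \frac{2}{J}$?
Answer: $7296$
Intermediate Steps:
$P{\left(J \right)} = - \frac{16}{J}$ ($P{\left(J \right)} = 8 \left(- \frac{2}{J}\right) = - \frac{16}{J}$)
$P{\left(3 \right)} \left(-1368\right) = - \frac{16}{3} \left(-1368\right) = \left(-16\right) \frac{1}{3} \left(-1368\right) = \left(- \frac{16}{3}\right) \left(-1368\right) = 7296$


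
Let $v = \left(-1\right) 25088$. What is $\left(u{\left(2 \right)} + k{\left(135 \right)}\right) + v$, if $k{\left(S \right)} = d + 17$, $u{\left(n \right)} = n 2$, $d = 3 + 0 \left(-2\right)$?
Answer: $-25064$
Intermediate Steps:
$v = -25088$
$d = 3$ ($d = 3 + 0 = 3$)
$u{\left(n \right)} = 2 n$
$k{\left(S \right)} = 20$ ($k{\left(S \right)} = 3 + 17 = 20$)
$\left(u{\left(2 \right)} + k{\left(135 \right)}\right) + v = \left(2 \cdot 2 + 20\right) - 25088 = \left(4 + 20\right) - 25088 = 24 - 25088 = -25064$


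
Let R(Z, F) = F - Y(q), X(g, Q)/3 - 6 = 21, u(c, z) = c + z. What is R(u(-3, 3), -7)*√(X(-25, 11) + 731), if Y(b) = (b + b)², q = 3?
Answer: -86*√203 ≈ -1225.3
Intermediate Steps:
X(g, Q) = 81 (X(g, Q) = 18 + 3*21 = 18 + 63 = 81)
Y(b) = 4*b² (Y(b) = (2*b)² = 4*b²)
R(Z, F) = -36 + F (R(Z, F) = F - 4*3² = F - 4*9 = F - 1*36 = F - 36 = -36 + F)
R(u(-3, 3), -7)*√(X(-25, 11) + 731) = (-36 - 7)*√(81 + 731) = -86*√203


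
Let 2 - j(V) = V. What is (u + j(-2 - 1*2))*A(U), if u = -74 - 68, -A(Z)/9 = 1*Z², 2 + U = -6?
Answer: 78336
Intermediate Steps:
j(V) = 2 - V
U = -8 (U = -2 - 6 = -8)
A(Z) = -9*Z²
u = -142
(u + j(-2 - 1*2))*A(U) = (-142 + (2 - (-2 - 1*2)))*(-9*(-8)²) = (-142 + (2 - (-2 - 2)))*(-9*64) = (-142 + (2 - 1*(-4)))*(-576) = (-142 + (2 + 4))*(-576) = (-142 + 6)*(-576) = -136*(-576) = 78336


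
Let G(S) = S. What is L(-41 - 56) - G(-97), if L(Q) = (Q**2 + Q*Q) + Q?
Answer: 18818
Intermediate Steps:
L(Q) = Q + 2*Q**2 (L(Q) = (Q**2 + Q**2) + Q = 2*Q**2 + Q = Q + 2*Q**2)
L(-41 - 56) - G(-97) = (-41 - 56)*(1 + 2*(-41 - 56)) - 1*(-97) = -97*(1 + 2*(-97)) + 97 = -97*(1 - 194) + 97 = -97*(-193) + 97 = 18721 + 97 = 18818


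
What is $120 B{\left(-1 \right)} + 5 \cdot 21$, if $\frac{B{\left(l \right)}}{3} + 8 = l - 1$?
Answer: $-3495$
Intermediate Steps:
$B{\left(l \right)} = -27 + 3 l$ ($B{\left(l \right)} = -24 + 3 \left(l - 1\right) = -24 + 3 \left(-1 + l\right) = -24 + \left(-3 + 3 l\right) = -27 + 3 l$)
$120 B{\left(-1 \right)} + 5 \cdot 21 = 120 \left(-27 + 3 \left(-1\right)\right) + 5 \cdot 21 = 120 \left(-27 - 3\right) + 105 = 120 \left(-30\right) + 105 = -3600 + 105 = -3495$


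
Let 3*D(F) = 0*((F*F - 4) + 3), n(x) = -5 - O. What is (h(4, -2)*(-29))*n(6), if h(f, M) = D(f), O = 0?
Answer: 0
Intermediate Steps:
n(x) = -5 (n(x) = -5 - 1*0 = -5 + 0 = -5)
D(F) = 0 (D(F) = (0*((F*F - 4) + 3))/3 = (0*((F² - 4) + 3))/3 = (0*((-4 + F²) + 3))/3 = (0*(-1 + F²))/3 = (⅓)*0 = 0)
h(f, M) = 0
(h(4, -2)*(-29))*n(6) = (0*(-29))*(-5) = 0*(-5) = 0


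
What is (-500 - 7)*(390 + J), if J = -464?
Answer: 37518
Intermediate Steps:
(-500 - 7)*(390 + J) = (-500 - 7)*(390 - 464) = -507*(-74) = 37518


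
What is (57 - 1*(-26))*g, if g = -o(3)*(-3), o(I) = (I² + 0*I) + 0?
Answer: 2241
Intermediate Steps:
o(I) = I² (o(I) = (I² + 0) + 0 = I² + 0 = I²)
g = 27 (g = -1*3²*(-3) = -1*9*(-3) = -9*(-3) = 27)
(57 - 1*(-26))*g = (57 - 1*(-26))*27 = (57 + 26)*27 = 83*27 = 2241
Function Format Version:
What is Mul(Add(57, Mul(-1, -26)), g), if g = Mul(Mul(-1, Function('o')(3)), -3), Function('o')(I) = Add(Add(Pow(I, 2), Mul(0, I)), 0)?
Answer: 2241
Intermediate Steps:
Function('o')(I) = Pow(I, 2) (Function('o')(I) = Add(Add(Pow(I, 2), 0), 0) = Add(Pow(I, 2), 0) = Pow(I, 2))
g = 27 (g = Mul(Mul(-1, Pow(3, 2)), -3) = Mul(Mul(-1, 9), -3) = Mul(-9, -3) = 27)
Mul(Add(57, Mul(-1, -26)), g) = Mul(Add(57, Mul(-1, -26)), 27) = Mul(Add(57, 26), 27) = Mul(83, 27) = 2241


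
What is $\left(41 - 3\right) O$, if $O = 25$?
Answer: $950$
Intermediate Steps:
$\left(41 - 3\right) O = \left(41 - 3\right) 25 = 38 \cdot 25 = 950$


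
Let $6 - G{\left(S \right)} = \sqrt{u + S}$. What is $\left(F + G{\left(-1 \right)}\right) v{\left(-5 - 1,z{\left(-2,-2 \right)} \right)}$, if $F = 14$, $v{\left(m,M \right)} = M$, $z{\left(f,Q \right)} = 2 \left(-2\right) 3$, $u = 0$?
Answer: $-240 + 12 i \approx -240.0 + 12.0 i$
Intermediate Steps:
$z{\left(f,Q \right)} = -12$ ($z{\left(f,Q \right)} = \left(-4\right) 3 = -12$)
$G{\left(S \right)} = 6 - \sqrt{S}$ ($G{\left(S \right)} = 6 - \sqrt{0 + S} = 6 - \sqrt{S}$)
$\left(F + G{\left(-1 \right)}\right) v{\left(-5 - 1,z{\left(-2,-2 \right)} \right)} = \left(14 + \left(6 - \sqrt{-1}\right)\right) \left(-12\right) = \left(14 + \left(6 - i\right)\right) \left(-12\right) = \left(20 - i\right) \left(-12\right) = -240 + 12 i$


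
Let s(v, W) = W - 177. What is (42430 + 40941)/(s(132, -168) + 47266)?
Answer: 83371/46921 ≈ 1.7768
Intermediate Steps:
s(v, W) = -177 + W
(42430 + 40941)/(s(132, -168) + 47266) = (42430 + 40941)/((-177 - 168) + 47266) = 83371/(-345 + 47266) = 83371/46921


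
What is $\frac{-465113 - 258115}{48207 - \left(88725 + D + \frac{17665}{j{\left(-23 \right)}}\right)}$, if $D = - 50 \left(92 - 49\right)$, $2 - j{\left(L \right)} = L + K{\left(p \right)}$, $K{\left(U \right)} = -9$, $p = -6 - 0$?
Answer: $\frac{24589752}{1322177} \approx 18.598$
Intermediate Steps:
$p = -6$ ($p = -6 + 0 = -6$)
$j{\left(L \right)} = 11 - L$ ($j{\left(L \right)} = 2 - \left(L - 9\right) = 2 - \left(-9 + L\right) = 11 - L$)
$D = -2150$ ($D = \left(-50\right) 43 = -2150$)
$\frac{-465113 - 258115}{48207 - \left(88725 + D + \frac{17665}{j{\left(-23 \right)}}\right)} = \frac{-465113 - 258115}{48207 - \left(86575 + \frac{17665}{11 - -23}\right)} = - \frac{723228}{48207 - \left(86575 + \frac{17665}{11 + 23}\right)} = - \frac{723228}{48207 - \left(86575 + \frac{17665}{34}\right)} = - \frac{723228}{48207 + \left(-88725 + \left(\left(-17665\right) \frac{1}{34} + 2150\right)\right)} = - \frac{723228}{48207 + \left(-88725 + \left(- \frac{17665}{34} + 2150\right)\right)} = - \frac{723228}{48207 + \left(-88725 + \frac{55435}{34}\right)} = - \frac{723228}{48207 - \frac{2961215}{34}} = - \frac{723228}{- \frac{1322177}{34}} = \left(-723228\right) \left(- \frac{34}{1322177}\right) = \frac{24589752}{1322177}$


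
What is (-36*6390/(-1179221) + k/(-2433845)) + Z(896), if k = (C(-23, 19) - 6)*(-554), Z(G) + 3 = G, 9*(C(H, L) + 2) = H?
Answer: 4614299494575707/5166074042541 ≈ 893.19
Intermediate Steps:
C(H, L) = -2 + H/9
Z(G) = -3 + G
k = 52630/9 (k = ((-2 + (1/9)*(-23)) - 6)*(-554) = ((-2 - 23/9) - 6)*(-554) = (-41/9 - 6)*(-554) = -95/9*(-554) = 52630/9 ≈ 5847.8)
(-36*6390/(-1179221) + k/(-2433845)) + Z(896) = (-36*6390/(-1179221) + (52630/9)/(-2433845)) + (-3 + 896) = (-230040*(-1/1179221) + (52630/9)*(-1/2433845)) + 893 = (230040/1179221 - 10526/4380921) + 893 = 995374586594/5166074042541 + 893 = 4614299494575707/5166074042541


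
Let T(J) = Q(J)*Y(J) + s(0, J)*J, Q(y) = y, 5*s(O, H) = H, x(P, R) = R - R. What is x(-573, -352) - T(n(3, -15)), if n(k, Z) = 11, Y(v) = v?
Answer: -726/5 ≈ -145.20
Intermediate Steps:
x(P, R) = 0
s(O, H) = H/5
T(J) = 6*J**2/5 (T(J) = J*J + (J/5)*J = J**2 + J**2/5 = 6*J**2/5)
x(-573, -352) - T(n(3, -15)) = 0 - 6*11**2/5 = 0 - 6*121/5 = 0 - 1*726/5 = 0 - 726/5 = -726/5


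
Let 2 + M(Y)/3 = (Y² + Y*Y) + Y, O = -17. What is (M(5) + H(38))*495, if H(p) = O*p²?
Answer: -12072555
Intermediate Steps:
M(Y) = -6 + 3*Y + 6*Y² (M(Y) = -6 + 3*((Y² + Y*Y) + Y) = -6 + 3*((Y² + Y²) + Y) = -6 + 3*(2*Y² + Y) = -6 + 3*(Y + 2*Y²) = -6 + (3*Y + 6*Y²) = -6 + 3*Y + 6*Y²)
H(p) = -17*p²
(M(5) + H(38))*495 = ((-6 + 3*5 + 6*5²) - 17*38²)*495 = ((-6 + 15 + 6*25) - 17*1444)*495 = ((-6 + 15 + 150) - 24548)*495 = (159 - 24548)*495 = -24389*495 = -12072555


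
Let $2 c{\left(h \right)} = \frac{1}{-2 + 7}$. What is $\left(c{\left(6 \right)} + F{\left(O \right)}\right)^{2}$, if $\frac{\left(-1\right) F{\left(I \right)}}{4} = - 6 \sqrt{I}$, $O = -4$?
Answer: $- \frac{230399}{100} + \frac{48 i}{5} \approx -2304.0 + 9.6 i$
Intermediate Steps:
$c{\left(h \right)} = \frac{1}{10}$ ($c{\left(h \right)} = \frac{1}{2 \left(-2 + 7\right)} = \frac{1}{2 \cdot 5} = \frac{1}{2} \cdot \frac{1}{5} = \frac{1}{10}$)
$F{\left(I \right)} = 24 \sqrt{I}$ ($F{\left(I \right)} = - 4 \left(- 6 \sqrt{I}\right) = 24 \sqrt{I}$)
$\left(c{\left(6 \right)} + F{\left(O \right)}\right)^{2} = \left(\frac{1}{10} + 24 \sqrt{-4}\right)^{2} = \left(\frac{1}{10} + 24 \cdot 2 i\right)^{2} = \left(\frac{1}{10} + 48 i\right)^{2}$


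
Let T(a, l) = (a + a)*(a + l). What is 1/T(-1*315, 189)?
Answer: 1/79380 ≈ 1.2598e-5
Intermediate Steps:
T(a, l) = 2*a*(a + l) (T(a, l) = (2*a)*(a + l) = 2*a*(a + l))
1/T(-1*315, 189) = 1/(2*(-1*315)*(-1*315 + 189)) = 1/(2*(-315)*(-315 + 189)) = 1/(2*(-315)*(-126)) = 1/79380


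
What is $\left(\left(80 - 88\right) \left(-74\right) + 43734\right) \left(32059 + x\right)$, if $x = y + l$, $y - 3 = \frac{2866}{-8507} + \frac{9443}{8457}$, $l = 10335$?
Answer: $\frac{135205518925759492}{71943699} \approx 1.8793 \cdot 10^{9}$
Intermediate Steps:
$y = \frac{271924936}{71943699}$ ($y = 3 + \left(\frac{2866}{-8507} + \frac{9443}{8457}\right) = 3 + \left(2866 \left(- \frac{1}{8507}\right) + 9443 \cdot \frac{1}{8457}\right) = 3 + \left(- \frac{2866}{8507} + \frac{9443}{8457}\right) = 3 + \frac{56093839}{71943699} = \frac{271924936}{71943699} \approx 3.7797$)
$x = \frac{743810054101}{71943699}$ ($x = \frac{271924936}{71943699} + 10335 = \frac{743810054101}{71943699} \approx 10339.0$)
$\left(\left(80 - 88\right) \left(-74\right) + 43734\right) \left(32059 + x\right) = \left(\left(80 - 88\right) \left(-74\right) + 43734\right) \left(32059 + \frac{743810054101}{71943699}\right) = \left(\left(-8\right) \left(-74\right) + 43734\right) \frac{3050253100342}{71943699} = \left(592 + 43734\right) \frac{3050253100342}{71943699} = 44326 \cdot \frac{3050253100342}{71943699} = \frac{135205518925759492}{71943699}$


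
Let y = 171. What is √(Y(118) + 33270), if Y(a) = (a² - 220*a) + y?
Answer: √21405 ≈ 146.30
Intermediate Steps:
Y(a) = 171 + a² - 220*a (Y(a) = (a² - 220*a) + 171 = 171 + a² - 220*a)
√(Y(118) + 33270) = √((171 + 118² - 220*118) + 33270) = √((171 + 13924 - 25960) + 33270) = √(-11865 + 33270) = √21405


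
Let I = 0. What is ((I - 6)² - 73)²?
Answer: 1369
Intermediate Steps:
((I - 6)² - 73)² = ((0 - 6)² - 73)² = ((-6)² - 73)² = (36 - 73)² = (-37)² = 1369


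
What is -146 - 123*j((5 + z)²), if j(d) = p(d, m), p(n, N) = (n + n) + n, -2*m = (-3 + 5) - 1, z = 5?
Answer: -37046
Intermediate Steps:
m = -½ (m = -((-3 + 5) - 1)/2 = -(2 - 1)/2 = -½*1 = -½ ≈ -0.50000)
p(n, N) = 3*n (p(n, N) = 2*n + n = 3*n)
j(d) = 3*d
-146 - 123*j((5 + z)²) = -146 - 369*(5 + 5)² = -146 - 369*10² = -146 - 369*100 = -146 - 123*300 = -146 - 36900 = -37046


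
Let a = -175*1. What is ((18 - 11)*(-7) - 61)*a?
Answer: 19250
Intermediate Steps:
a = -175
((18 - 11)*(-7) - 61)*a = ((18 - 11)*(-7) - 61)*(-175) = (7*(-7) - 61)*(-175) = (-49 - 61)*(-175) = -110*(-175) = 19250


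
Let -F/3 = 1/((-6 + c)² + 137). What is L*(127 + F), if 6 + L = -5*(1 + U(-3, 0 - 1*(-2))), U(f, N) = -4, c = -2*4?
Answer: 42288/37 ≈ 1142.9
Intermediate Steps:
c = -8
F = -1/111 (F = -3/((-6 - 8)² + 137) = -3/((-14)² + 137) = -3/(196 + 137) = -3/333 = -3*1/333 = -1/111 ≈ -0.0090090)
L = 9 (L = -6 - 5*(1 - 4) = -6 - 5*(-3) = -6 + 15 = 9)
L*(127 + F) = 9*(127 - 1/111) = 9*(14096/111) = 42288/37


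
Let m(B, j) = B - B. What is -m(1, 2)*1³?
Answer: 0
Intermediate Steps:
m(B, j) = 0
-m(1, 2)*1³ = -1*0*1³ = 0*1 = 0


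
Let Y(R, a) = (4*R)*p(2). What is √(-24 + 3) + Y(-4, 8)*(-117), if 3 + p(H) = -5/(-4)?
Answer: -3276 + I*√21 ≈ -3276.0 + 4.5826*I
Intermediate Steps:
p(H) = -7/4 (p(H) = -3 - 5/(-4) = -3 - ¼*(-5) = -3 + 5/4 = -7/4)
Y(R, a) = -7*R (Y(R, a) = (4*R)*(-7/4) = -7*R)
√(-24 + 3) + Y(-4, 8)*(-117) = √(-24 + 3) - 7*(-4)*(-117) = √(-21) + 28*(-117) = I*√21 - 3276 = -3276 + I*√21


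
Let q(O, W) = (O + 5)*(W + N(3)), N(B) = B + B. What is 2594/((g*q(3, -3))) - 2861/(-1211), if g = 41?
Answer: 2978279/595812 ≈ 4.9987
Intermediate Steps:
N(B) = 2*B
q(O, W) = (5 + O)*(6 + W) (q(O, W) = (O + 5)*(W + 2*3) = (5 + O)*(W + 6) = (5 + O)*(6 + W))
2594/((g*q(3, -3))) - 2861/(-1211) = 2594/((41*(30 + 5*(-3) + 6*3 + 3*(-3)))) - 2861/(-1211) = 2594/((41*(30 - 15 + 18 - 9))) - 2861*(-1/1211) = 2594/((41*24)) + 2861/1211 = 2594/984 + 2861/1211 = 2594*(1/984) + 2861/1211 = 1297/492 + 2861/1211 = 2978279/595812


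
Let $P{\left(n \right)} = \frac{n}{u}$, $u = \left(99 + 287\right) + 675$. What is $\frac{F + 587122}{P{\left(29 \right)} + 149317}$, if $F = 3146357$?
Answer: $\frac{3961221219}{158425366} \approx 25.004$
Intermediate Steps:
$u = 1061$ ($u = 386 + 675 = 1061$)
$P{\left(n \right)} = \frac{n}{1061}$
$\frac{F + 587122}{P{\left(29 \right)} + 149317} = \frac{3146357 + 587122}{\frac{1}{1061} \cdot 29 + 149317} = \frac{3733479}{\frac{29}{1061} + 149317} = \frac{3733479}{\frac{158425366}{1061}} = 3733479 \cdot \frac{1061}{158425366} = \frac{3961221219}{158425366}$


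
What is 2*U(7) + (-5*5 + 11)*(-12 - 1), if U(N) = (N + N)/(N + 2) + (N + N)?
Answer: 1918/9 ≈ 213.11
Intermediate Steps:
U(N) = 2*N + 2*N/(2 + N) (U(N) = (2*N)/(2 + N) + 2*N = 2*N/(2 + N) + 2*N = 2*N + 2*N/(2 + N))
2*U(7) + (-5*5 + 11)*(-12 - 1) = 2*(2*7*(3 + 7)/(2 + 7)) + (-5*5 + 11)*(-12 - 1) = 2*(2*7*10/9) + (-25 + 11)*(-13) = 2*(2*7*(⅑)*10) - 14*(-13) = 2*(140/9) + 182 = 280/9 + 182 = 1918/9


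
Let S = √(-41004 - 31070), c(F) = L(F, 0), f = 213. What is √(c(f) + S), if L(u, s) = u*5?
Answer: √(1065 + I*√72074) ≈ 32.889 + 4.0815*I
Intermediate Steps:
L(u, s) = 5*u
c(F) = 5*F
S = I*√72074 (S = √(-72074) = I*√72074 ≈ 268.47*I)
√(c(f) + S) = √(5*213 + I*√72074) = √(1065 + I*√72074)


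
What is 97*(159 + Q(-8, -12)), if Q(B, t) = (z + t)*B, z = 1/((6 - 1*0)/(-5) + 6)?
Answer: 73720/3 ≈ 24573.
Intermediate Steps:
z = 5/24 (z = 1/((6 + 0)*(-1/5) + 6) = 1/(6*(-1/5) + 6) = 1/(-6/5 + 6) = 1/(24/5) = 5/24 ≈ 0.20833)
Q(B, t) = B*(5/24 + t) (Q(B, t) = (5/24 + t)*B = B*(5/24 + t))
97*(159 + Q(-8, -12)) = 97*(159 + (1/24)*(-8)*(5 + 24*(-12))) = 97*(159 + (1/24)*(-8)*(5 - 288)) = 97*(159 + (1/24)*(-8)*(-283)) = 97*(159 + 283/3) = 97*(760/3) = 73720/3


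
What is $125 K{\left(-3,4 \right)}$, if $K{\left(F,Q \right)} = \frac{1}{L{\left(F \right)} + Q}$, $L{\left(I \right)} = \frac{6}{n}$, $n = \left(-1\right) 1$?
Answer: $- \frac{125}{2} \approx -62.5$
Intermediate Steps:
$n = -1$
$L{\left(I \right)} = -6$ ($L{\left(I \right)} = \frac{6}{-1} = 6 \left(-1\right) = -6$)
$K{\left(F,Q \right)} = \frac{1}{-6 + Q}$
$125 K{\left(-3,4 \right)} = \frac{125}{-6 + 4} = \frac{125}{-2} = 125 \left(- \frac{1}{2}\right) = - \frac{125}{2}$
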